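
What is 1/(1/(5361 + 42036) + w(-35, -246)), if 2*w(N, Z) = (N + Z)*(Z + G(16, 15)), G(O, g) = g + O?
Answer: 94794/2863489757 ≈ 3.3104e-5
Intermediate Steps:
G(O, g) = O + g
w(N, Z) = (31 + Z)*(N + Z)/2 (w(N, Z) = ((N + Z)*(Z + (16 + 15)))/2 = ((N + Z)*(Z + 31))/2 = ((N + Z)*(31 + Z))/2 = ((31 + Z)*(N + Z))/2 = (31 + Z)*(N + Z)/2)
1/(1/(5361 + 42036) + w(-35, -246)) = 1/(1/(5361 + 42036) + ((1/2)*(-246)**2 + (31/2)*(-35) + (31/2)*(-246) + (1/2)*(-35)*(-246))) = 1/(1/47397 + ((1/2)*60516 - 1085/2 - 3813 + 4305)) = 1/(1/47397 + (30258 - 1085/2 - 3813 + 4305)) = 1/(1/47397 + 60415/2) = 1/(2863489757/94794) = 94794/2863489757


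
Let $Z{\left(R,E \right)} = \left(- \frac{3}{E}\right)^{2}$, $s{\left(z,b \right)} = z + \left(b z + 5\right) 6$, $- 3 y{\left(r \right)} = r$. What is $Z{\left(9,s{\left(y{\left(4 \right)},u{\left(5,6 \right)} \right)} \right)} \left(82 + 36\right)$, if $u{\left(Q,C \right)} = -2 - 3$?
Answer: $\frac{4779}{21218} \approx 0.22523$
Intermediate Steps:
$y{\left(r \right)} = - \frac{r}{3}$
$u{\left(Q,C \right)} = -5$
$s{\left(z,b \right)} = 30 + z + 6 b z$ ($s{\left(z,b \right)} = z + \left(5 + b z\right) 6 = z + \left(30 + 6 b z\right) = 30 + z + 6 b z$)
$Z{\left(R,E \right)} = \frac{9}{E^{2}}$
$Z{\left(9,s{\left(y{\left(4 \right)},u{\left(5,6 \right)} \right)} \right)} \left(82 + 36\right) = \frac{9}{\left(30 - \frac{4}{3} + 6 \left(-5\right) \left(\left(- \frac{1}{3}\right) 4\right)\right)^{2}} \left(82 + 36\right) = \frac{9}{\left(30 - \frac{4}{3} + 6 \left(-5\right) \left(- \frac{4}{3}\right)\right)^{2}} \cdot 118 = \frac{9}{\left(30 - \frac{4}{3} + 40\right)^{2}} \cdot 118 = \frac{9}{\frac{42436}{9}} \cdot 118 = 9 \cdot \frac{9}{42436} \cdot 118 = \frac{81}{42436} \cdot 118 = \frac{4779}{21218}$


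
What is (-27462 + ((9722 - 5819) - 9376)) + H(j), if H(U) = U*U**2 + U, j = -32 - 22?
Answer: -190453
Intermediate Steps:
j = -54
H(U) = U + U**3 (H(U) = U**3 + U = U + U**3)
(-27462 + ((9722 - 5819) - 9376)) + H(j) = (-27462 + ((9722 - 5819) - 9376)) + (-54 + (-54)**3) = (-27462 + (3903 - 9376)) + (-54 - 157464) = (-27462 - 5473) - 157518 = -32935 - 157518 = -190453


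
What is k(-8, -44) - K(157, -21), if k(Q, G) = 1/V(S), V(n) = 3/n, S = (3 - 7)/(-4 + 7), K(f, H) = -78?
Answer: 698/9 ≈ 77.556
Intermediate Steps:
S = -4/3 ≈ -1.3333
k(Q, G) = -4/9 (k(Q, G) = 1/(3/(-4/3)) = 1/(3*(-¾)) = 1/(-9/4) = -4/9)
k(-8, -44) - K(157, -21) = -4/9 - 1*(-78) = -4/9 + 78 = 698/9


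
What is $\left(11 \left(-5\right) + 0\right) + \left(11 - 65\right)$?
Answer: $-109$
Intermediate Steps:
$\left(11 \left(-5\right) + 0\right) + \left(11 - 65\right) = \left(-55 + 0\right) - 54 = -55 - 54 = -109$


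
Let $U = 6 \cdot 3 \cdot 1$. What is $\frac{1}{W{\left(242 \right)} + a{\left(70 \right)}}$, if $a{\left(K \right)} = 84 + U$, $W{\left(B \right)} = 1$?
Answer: $\frac{1}{103} \approx 0.0097087$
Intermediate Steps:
$U = 18$ ($U = 18 \cdot 1 = 18$)
$a{\left(K \right)} = 102$ ($a{\left(K \right)} = 84 + 18 = 102$)
$\frac{1}{W{\left(242 \right)} + a{\left(70 \right)}} = \frac{1}{1 + 102} = \frac{1}{103}$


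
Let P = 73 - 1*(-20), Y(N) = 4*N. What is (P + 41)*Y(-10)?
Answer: -5360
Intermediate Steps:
P = 93 (P = 73 + 20 = 93)
(P + 41)*Y(-10) = (93 + 41)*(4*(-10)) = 134*(-40) = -5360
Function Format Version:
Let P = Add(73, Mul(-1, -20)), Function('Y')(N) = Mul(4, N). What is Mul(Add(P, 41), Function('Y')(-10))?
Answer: -5360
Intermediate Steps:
P = 93 (P = Add(73, 20) = 93)
Mul(Add(P, 41), Function('Y')(-10)) = Mul(Add(93, 41), Mul(4, -10)) = Mul(134, -40) = -5360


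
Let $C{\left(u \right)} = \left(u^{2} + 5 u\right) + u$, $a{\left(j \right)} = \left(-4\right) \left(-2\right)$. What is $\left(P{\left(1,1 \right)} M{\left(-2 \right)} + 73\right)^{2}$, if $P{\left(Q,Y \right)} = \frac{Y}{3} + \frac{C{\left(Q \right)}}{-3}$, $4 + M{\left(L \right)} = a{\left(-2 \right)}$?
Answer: $4225$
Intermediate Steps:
$a{\left(j \right)} = 8$
$C{\left(u \right)} = u^{2} + 6 u$
$M{\left(L \right)} = 4$ ($M{\left(L \right)} = -4 + 8 = 4$)
$P{\left(Q,Y \right)} = \frac{Y}{3} - \frac{Q \left(6 + Q\right)}{3}$ ($P{\left(Q,Y \right)} = \frac{Y}{3} + \frac{Q \left(6 + Q\right)}{-3} = Y \frac{1}{3} + Q \left(6 + Q\right) \left(- \frac{1}{3}\right) = \frac{Y}{3} - \frac{Q \left(6 + Q\right)}{3}$)
$\left(P{\left(1,1 \right)} M{\left(-2 \right)} + 73\right)^{2} = \left(\left(\frac{1}{3} \cdot 1 - \frac{6 + 1}{3}\right) 4 + 73\right)^{2} = \left(\left(\frac{1}{3} - \frac{1}{3} \cdot 7\right) 4 + 73\right)^{2} = \left(\left(\frac{1}{3} - \frac{7}{3}\right) 4 + 73\right)^{2} = \left(\left(-2\right) 4 + 73\right)^{2} = \left(-8 + 73\right)^{2} = 65^{2} = 4225$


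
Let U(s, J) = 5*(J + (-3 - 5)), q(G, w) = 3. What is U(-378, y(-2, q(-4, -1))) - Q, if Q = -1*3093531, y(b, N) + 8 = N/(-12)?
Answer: 12373799/4 ≈ 3.0934e+6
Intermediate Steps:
y(b, N) = -8 - N/12 (y(b, N) = -8 + N/(-12) = -8 + N*(-1/12) = -8 - N/12)
Q = -3093531
U(s, J) = -40 + 5*J (U(s, J) = 5*(J - 8) = 5*(-8 + J) = -40 + 5*J)
U(-378, y(-2, q(-4, -1))) - Q = (-40 + 5*(-8 - 1/12*3)) - 1*(-3093531) = (-40 + 5*(-8 - ¼)) + 3093531 = (-40 + 5*(-33/4)) + 3093531 = (-40 - 165/4) + 3093531 = -325/4 + 3093531 = 12373799/4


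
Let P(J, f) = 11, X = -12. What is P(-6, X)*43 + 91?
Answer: 564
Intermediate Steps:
P(-6, X)*43 + 91 = 11*43 + 91 = 473 + 91 = 564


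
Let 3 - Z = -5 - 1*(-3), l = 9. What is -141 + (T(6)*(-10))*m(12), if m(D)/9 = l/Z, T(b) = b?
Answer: -1113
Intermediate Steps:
Z = 5 (Z = 3 - (-5 - 1*(-3)) = 3 - (-5 + 3) = 3 - 1*(-2) = 3 + 2 = 5)
m(D) = 81/5 (m(D) = 9*(9/5) = 81/5)
-141 + (T(6)*(-10))*m(12) = -141 + (6*(-10))*(81/5) = -141 - 60*81/5 = -141 - 972 = -1113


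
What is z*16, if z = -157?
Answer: -2512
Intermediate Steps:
z*16 = -157*16 = -2512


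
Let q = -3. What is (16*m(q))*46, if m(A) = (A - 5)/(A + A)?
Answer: 2944/3 ≈ 981.33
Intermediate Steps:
m(A) = (-5 + A)/(2*A) (m(A) = (-5 + A)/((2*A)) = (-5 + A)*(1/(2*A)) = (-5 + A)/(2*A))
(16*m(q))*46 = (16*((½)*(-5 - 3)/(-3)))*46 = (16*((½)*(-⅓)*(-8)))*46 = (16*(4/3))*46 = (64/3)*46 = 2944/3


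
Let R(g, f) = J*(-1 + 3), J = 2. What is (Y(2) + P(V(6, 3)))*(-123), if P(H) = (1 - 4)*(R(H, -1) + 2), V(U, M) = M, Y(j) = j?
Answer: 1968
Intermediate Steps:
R(g, f) = 4 (R(g, f) = 2*(-1 + 3) = 2*2 = 4)
P(H) = -18 (P(H) = (1 - 4)*(4 + 2) = -3*6 = -18)
(Y(2) + P(V(6, 3)))*(-123) = (2 - 18)*(-123) = -16*(-123) = 1968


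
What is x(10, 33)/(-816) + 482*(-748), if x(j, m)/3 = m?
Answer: -98065825/272 ≈ -3.6054e+5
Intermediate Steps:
x(j, m) = 3*m
x(10, 33)/(-816) + 482*(-748) = (3*33)/(-816) + 482*(-748) = 99*(-1/816) - 360536 = -33/272 - 360536 = -98065825/272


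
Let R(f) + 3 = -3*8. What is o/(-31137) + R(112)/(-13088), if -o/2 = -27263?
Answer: -712795589/407521056 ≈ -1.7491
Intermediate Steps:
o = 54526 (o = -2*(-27263) = 54526)
R(f) = -27 (R(f) = -3 - 3*8 = -3 - 24 = -27)
o/(-31137) + R(112)/(-13088) = 54526/(-31137) - 27/(-13088) = 54526*(-1/31137) - 27*(-1/13088) = -54526/31137 + 27/13088 = -712795589/407521056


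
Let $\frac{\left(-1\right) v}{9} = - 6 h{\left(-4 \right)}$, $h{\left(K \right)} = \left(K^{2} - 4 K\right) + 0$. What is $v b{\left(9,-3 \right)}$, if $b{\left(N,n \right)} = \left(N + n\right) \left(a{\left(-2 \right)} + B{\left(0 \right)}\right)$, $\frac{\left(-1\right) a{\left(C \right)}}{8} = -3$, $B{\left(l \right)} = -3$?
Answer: $217728$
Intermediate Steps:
$h{\left(K \right)} = K^{2} - 4 K$
$a{\left(C \right)} = 24$ ($a{\left(C \right)} = \left(-8\right) \left(-3\right) = 24$)
$b{\left(N,n \right)} = 21 N + 21 n$ ($b{\left(N,n \right)} = \left(N + n\right) \left(24 - 3\right) = \left(N + n\right) 21 = 21 N + 21 n$)
$v = 1728$ ($v = - 9 \left(- 6 \left(- 4 \left(-4 - 4\right)\right)\right) = - 9 \left(- 6 \left(\left(-4\right) \left(-8\right)\right)\right) = - 9 \left(\left(-6\right) 32\right) = \left(-9\right) \left(-192\right) = 1728$)
$v b{\left(9,-3 \right)} = 1728 \left(21 \cdot 9 + 21 \left(-3\right)\right) = 1728 \left(189 - 63\right) = 1728 \cdot 126 = 217728$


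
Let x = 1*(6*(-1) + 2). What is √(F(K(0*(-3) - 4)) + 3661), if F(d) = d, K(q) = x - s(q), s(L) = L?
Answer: √3661 ≈ 60.506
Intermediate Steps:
x = -4 (x = 1*(-6 + 2) = 1*(-4) = -4)
K(q) = -4 - q
√(F(K(0*(-3) - 4)) + 3661) = √((-4 - (0*(-3) - 4)) + 3661) = √((-4 - (0 - 4)) + 3661) = √((-4 - 1*(-4)) + 3661) = √((-4 + 4) + 3661) = √(0 + 3661) = √3661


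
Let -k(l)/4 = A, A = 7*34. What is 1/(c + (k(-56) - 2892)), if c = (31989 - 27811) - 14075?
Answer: -1/13741 ≈ -7.2775e-5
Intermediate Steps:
A = 238
k(l) = -952 (k(l) = -4*238 = -952)
c = -9897 (c = 4178 - 14075 = -9897)
1/(c + (k(-56) - 2892)) = 1/(-9897 + (-952 - 2892)) = 1/(-9897 - 3844) = 1/(-13741) = -1/13741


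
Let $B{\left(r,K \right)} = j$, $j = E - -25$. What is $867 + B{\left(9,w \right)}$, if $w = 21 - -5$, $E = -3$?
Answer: $889$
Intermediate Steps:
$w = 26$ ($w = 21 + 5 = 26$)
$j = 22$ ($j = -3 - -25 = -3 + 25 = 22$)
$B{\left(r,K \right)} = 22$
$867 + B{\left(9,w \right)} = 867 + 22 = 889$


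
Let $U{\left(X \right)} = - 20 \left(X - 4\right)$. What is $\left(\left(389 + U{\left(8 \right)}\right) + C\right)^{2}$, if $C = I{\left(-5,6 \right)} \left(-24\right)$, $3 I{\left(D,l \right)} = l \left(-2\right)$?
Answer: $164025$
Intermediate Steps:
$I{\left(D,l \right)} = - \frac{2 l}{3}$ ($I{\left(D,l \right)} = \frac{l \left(-2\right)}{3} = \frac{\left(-2\right) l}{3} = - \frac{2 l}{3}$)
$U{\left(X \right)} = 80 - 20 X$ ($U{\left(X \right)} = - 20 \left(-4 + X\right) = 80 - 20 X$)
$C = 96$ ($C = \left(- \frac{2}{3}\right) 6 \left(-24\right) = \left(-4\right) \left(-24\right) = 96$)
$\left(\left(389 + U{\left(8 \right)}\right) + C\right)^{2} = \left(\left(389 + \left(80 - 160\right)\right) + 96\right)^{2} = \left(\left(389 - 80\right) + 96\right)^{2} = \left(309 + 96\right)^{2} = 405^{2} = 164025$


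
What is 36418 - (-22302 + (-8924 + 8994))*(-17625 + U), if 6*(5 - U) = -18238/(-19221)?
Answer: -22586305200394/57663 ≈ -3.9169e+8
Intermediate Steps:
U = 279196/57663 (U = 5 - (-9119)/(3*(-19221)) = 5 - (-9119)*(-1)/(3*19221) = 5 - ⅙*18238/19221 = 5 - 9119/57663 = 279196/57663 ≈ 4.8419)
36418 - (-22302 + (-8924 + 8994))*(-17625 + U) = 36418 - (-22302 + (-8924 + 8994))*(-17625 + 279196/57663) = 36418 - (-22302 + 70)*(-1016031179)/57663 = 36418 - (-22232)*(-1016031179)/57663 = 36418 - 1*22588405171528/57663 = 36418 - 22588405171528/57663 = -22586305200394/57663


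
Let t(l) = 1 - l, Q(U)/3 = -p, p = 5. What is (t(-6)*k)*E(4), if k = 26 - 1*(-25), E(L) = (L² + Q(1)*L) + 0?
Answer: -15708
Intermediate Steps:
Q(U) = -15 (Q(U) = 3*(-1*5) = 3*(-5) = -15)
E(L) = L² - 15*L (E(L) = (L² - 15*L) + 0 = L² - 15*L)
k = 51 (k = 26 + 25 = 51)
(t(-6)*k)*E(4) = ((1 - 1*(-6))*51)*(4*(-15 + 4)) = ((1 + 6)*51)*(4*(-11)) = (7*51)*(-44) = 357*(-44) = -15708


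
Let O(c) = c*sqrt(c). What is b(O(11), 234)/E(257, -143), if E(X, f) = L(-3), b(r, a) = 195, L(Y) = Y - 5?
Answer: -195/8 ≈ -24.375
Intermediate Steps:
L(Y) = -5 + Y
O(c) = c**(3/2)
E(X, f) = -8 (E(X, f) = -5 - 3 = -8)
b(O(11), 234)/E(257, -143) = 195/(-8) = 195*(-1/8) = -195/8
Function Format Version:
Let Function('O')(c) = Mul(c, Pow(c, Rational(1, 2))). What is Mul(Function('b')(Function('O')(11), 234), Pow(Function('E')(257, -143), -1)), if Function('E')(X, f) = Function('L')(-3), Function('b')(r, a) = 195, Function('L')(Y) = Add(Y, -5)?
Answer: Rational(-195, 8) ≈ -24.375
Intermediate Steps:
Function('L')(Y) = Add(-5, Y)
Function('O')(c) = Pow(c, Rational(3, 2))
Function('E')(X, f) = -8 (Function('E')(X, f) = Add(-5, -3) = -8)
Mul(Function('b')(Function('O')(11), 234), Pow(Function('E')(257, -143), -1)) = Mul(195, Pow(-8, -1)) = Mul(195, Rational(-1, 8)) = Rational(-195, 8)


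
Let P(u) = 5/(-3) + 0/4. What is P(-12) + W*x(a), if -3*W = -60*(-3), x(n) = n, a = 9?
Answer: -1625/3 ≈ -541.67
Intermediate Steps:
P(u) = -5/3 (P(u) = 5*(-⅓) + 0*(¼) = -5/3 + 0 = -5/3)
W = -60 (W = -(-20)*(-3) = -⅓*180 = -60)
P(-12) + W*x(a) = -5/3 - 60*9 = -5/3 - 540 = -1625/3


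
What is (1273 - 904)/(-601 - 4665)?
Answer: -369/5266 ≈ -0.070072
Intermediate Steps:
(1273 - 904)/(-601 - 4665) = 369/(-5266) = 369*(-1/5266) = -369/5266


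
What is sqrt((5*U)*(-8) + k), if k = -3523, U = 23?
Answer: I*sqrt(4443) ≈ 66.656*I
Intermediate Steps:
sqrt((5*U)*(-8) + k) = sqrt((5*23)*(-8) - 3523) = sqrt(115*(-8) - 3523) = sqrt(-920 - 3523) = sqrt(-4443) = I*sqrt(4443)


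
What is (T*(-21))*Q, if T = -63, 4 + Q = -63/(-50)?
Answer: -181251/50 ≈ -3625.0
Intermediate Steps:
Q = -137/50 (Q = -4 - 63/(-50) = -4 - 63*(-1/50) = -4 + 63/50 = -137/50 ≈ -2.7400)
(T*(-21))*Q = -63*(-21)*(-137/50) = 1323*(-137/50) = -181251/50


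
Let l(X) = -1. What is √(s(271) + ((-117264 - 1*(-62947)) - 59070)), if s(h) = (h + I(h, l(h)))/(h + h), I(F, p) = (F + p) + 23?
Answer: I*√8327178245/271 ≈ 336.73*I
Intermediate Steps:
I(F, p) = 23 + F + p
s(h) = (22 + 2*h)/(2*h) (s(h) = (h + (23 + h - 1))/(h + h) = (h + (22 + h))/((2*h)) = (22 + 2*h)*(1/(2*h)) = (22 + 2*h)/(2*h))
√(s(271) + ((-117264 - 1*(-62947)) - 59070)) = √((11 + 271)/271 + ((-117264 - 1*(-62947)) - 59070)) = √((1/271)*282 + ((-117264 + 62947) - 59070)) = √(282/271 + (-54317 - 59070)) = √(282/271 - 113387) = √(-30727595/271) = I*√8327178245/271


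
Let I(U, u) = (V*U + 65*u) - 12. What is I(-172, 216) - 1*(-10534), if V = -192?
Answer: 57586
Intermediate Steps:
I(U, u) = -12 - 192*U + 65*u (I(U, u) = (-192*U + 65*u) - 12 = -12 - 192*U + 65*u)
I(-172, 216) - 1*(-10534) = (-12 - 192*(-172) + 65*216) - 1*(-10534) = (-12 + 33024 + 14040) + 10534 = 47052 + 10534 = 57586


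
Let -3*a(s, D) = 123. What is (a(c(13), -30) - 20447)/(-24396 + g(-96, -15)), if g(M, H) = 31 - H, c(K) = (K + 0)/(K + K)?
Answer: 10244/12175 ≈ 0.84140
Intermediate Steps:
c(K) = ½ (c(K) = K/((2*K)) = K*(1/(2*K)) = ½)
a(s, D) = -41 (a(s, D) = -⅓*123 = -41)
(a(c(13), -30) - 20447)/(-24396 + g(-96, -15)) = (-41 - 20447)/(-24396 + (31 - 1*(-15))) = -20488/(-24396 + (31 + 15)) = -20488/(-24396 + 46) = -20488/(-24350) = -20488*(-1/24350) = 10244/12175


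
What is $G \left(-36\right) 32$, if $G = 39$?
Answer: $-44928$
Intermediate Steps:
$G \left(-36\right) 32 = 39 \left(-36\right) 32 = \left(-1404\right) 32 = -44928$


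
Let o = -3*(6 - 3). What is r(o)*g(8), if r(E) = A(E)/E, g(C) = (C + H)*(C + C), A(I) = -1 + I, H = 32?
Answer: 6400/9 ≈ 711.11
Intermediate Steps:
g(C) = 2*C*(32 + C) (g(C) = (C + 32)*(C + C) = (32 + C)*(2*C) = 2*C*(32 + C))
o = -9 (o = -3*3 = -9)
r(E) = (-1 + E)/E
r(o)*g(8) = ((-1 - 9)/(-9))*(2*8*(32 + 8)) = (-⅑*(-10))*(2*8*40) = (10/9)*640 = 6400/9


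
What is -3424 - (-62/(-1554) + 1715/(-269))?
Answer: -714336296/209013 ≈ -3417.7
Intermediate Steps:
-3424 - (-62/(-1554) + 1715/(-269)) = -3424 - (-62*(-1/1554) + 1715*(-1/269)) = -3424 - (31/777 - 1715/269) = -3424 - 1*(-1324216/209013) = -3424 + 1324216/209013 = -714336296/209013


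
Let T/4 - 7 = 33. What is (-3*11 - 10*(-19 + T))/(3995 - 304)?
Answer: -1443/3691 ≈ -0.39095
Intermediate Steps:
T = 160 (T = 28 + 4*33 = 28 + 132 = 160)
(-3*11 - 10*(-19 + T))/(3995 - 304) = (-3*11 - 10*(-19 + 160))/(3995 - 304) = (-33 - 10*141)/3691 = (-33 - 1410)*(1/3691) = -1443*1/3691 = -1443/3691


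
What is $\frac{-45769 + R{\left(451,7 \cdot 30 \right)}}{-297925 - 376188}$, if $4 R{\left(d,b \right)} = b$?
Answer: $\frac{91433}{1348226} \approx 0.067817$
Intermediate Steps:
$R{\left(d,b \right)} = \frac{b}{4}$
$\frac{-45769 + R{\left(451,7 \cdot 30 \right)}}{-297925 - 376188} = \frac{-45769 + \frac{7 \cdot 30}{4}}{-297925 - 376188} = \frac{-45769 + \frac{1}{4} \cdot 210}{-674113} = \left(-45769 + \frac{105}{2}\right) \left(- \frac{1}{674113}\right) = \left(- \frac{91433}{2}\right) \left(- \frac{1}{674113}\right) = \frac{91433}{1348226}$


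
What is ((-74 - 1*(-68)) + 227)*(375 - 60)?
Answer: 69615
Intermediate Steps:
((-74 - 1*(-68)) + 227)*(375 - 60) = ((-74 + 68) + 227)*315 = (-6 + 227)*315 = 221*315 = 69615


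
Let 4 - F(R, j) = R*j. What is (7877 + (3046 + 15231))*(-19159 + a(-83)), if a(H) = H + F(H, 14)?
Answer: -472759704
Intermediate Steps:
F(R, j) = 4 - R*j
a(H) = 4 - 13*H (a(H) = H + (4 - 1*H*14) = H + (4 - 14*H) = 4 - 13*H)
(7877 + (3046 + 15231))*(-19159 + a(-83)) = (7877 + (3046 + 15231))*(-19159 + (4 - 13*(-83))) = (7877 + 18277)*(-19159 + (4 + 1079)) = 26154*(-19159 + 1083) = 26154*(-18076) = -472759704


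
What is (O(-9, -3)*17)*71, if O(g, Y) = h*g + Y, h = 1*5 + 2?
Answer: -79662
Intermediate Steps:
h = 7 (h = 5 + 2 = 7)
O(g, Y) = Y + 7*g (O(g, Y) = 7*g + Y = Y + 7*g)
(O(-9, -3)*17)*71 = ((-3 + 7*(-9))*17)*71 = ((-3 - 63)*17)*71 = -66*17*71 = -1122*71 = -79662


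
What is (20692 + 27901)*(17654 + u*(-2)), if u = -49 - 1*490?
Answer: 910244076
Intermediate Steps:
u = -539 (u = -49 - 490 = -539)
(20692 + 27901)*(17654 + u*(-2)) = (20692 + 27901)*(17654 - 539*(-2)) = 48593*(17654 + 1078) = 48593*18732 = 910244076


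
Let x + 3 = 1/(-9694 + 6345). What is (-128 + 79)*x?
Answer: 492352/3349 ≈ 147.01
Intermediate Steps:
x = -10048/3349 (x = -3 + 1/(-9694 + 6345) = -3 + 1/(-3349) = -3 - 1/3349 = -10048/3349 ≈ -3.0003)
(-128 + 79)*x = (-128 + 79)*(-10048/3349) = -49*(-10048/3349) = 492352/3349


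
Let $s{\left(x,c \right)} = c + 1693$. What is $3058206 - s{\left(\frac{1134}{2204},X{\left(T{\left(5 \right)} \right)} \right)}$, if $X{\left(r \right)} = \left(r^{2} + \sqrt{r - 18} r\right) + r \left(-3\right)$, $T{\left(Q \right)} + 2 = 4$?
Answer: $3056515 - 8 i \approx 3.0565 \cdot 10^{6} - 8.0 i$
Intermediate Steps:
$T{\left(Q \right)} = 2$ ($T{\left(Q \right)} = -2 + 4 = 2$)
$X{\left(r \right)} = r^{2} - 3 r + r \sqrt{-18 + r}$ ($X{\left(r \right)} = \left(r^{2} + \sqrt{-18 + r} r\right) - 3 r = \left(r^{2} + r \sqrt{-18 + r}\right) - 3 r = r^{2} - 3 r + r \sqrt{-18 + r}$)
$s{\left(x,c \right)} = 1693 + c$
$3058206 - s{\left(\frac{1134}{2204},X{\left(T{\left(5 \right)} \right)} \right)} = 3058206 - \left(1693 + 2 \left(-3 + 2 + \sqrt{-18 + 2}\right)\right) = 3058206 - \left(1693 + 2 \left(-3 + 2 + \sqrt{-16}\right)\right) = 3058206 - \left(1693 + 2 \left(-3 + 2 + 4 i\right)\right) = 3058206 - \left(1693 + 2 \left(-1 + 4 i\right)\right) = 3058206 - \left(1693 - \left(2 - 8 i\right)\right) = 3058206 - \left(1691 + 8 i\right) = 3056515 - 8 i$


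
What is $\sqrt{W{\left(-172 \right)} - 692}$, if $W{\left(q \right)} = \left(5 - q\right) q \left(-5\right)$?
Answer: $2 \sqrt{37882} \approx 389.27$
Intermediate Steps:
$W{\left(q \right)} = - 5 q \left(5 - q\right)$ ($W{\left(q \right)} = \left(5 - q\right) \left(- 5 q\right) = - 5 q \left(5 - q\right)$)
$\sqrt{W{\left(-172 \right)} - 692} = \sqrt{5 \left(-172\right) \left(-5 - 172\right) - 692} = \sqrt{5 \left(-172\right) \left(-177\right) - 692} = \sqrt{152220 - 692} = \sqrt{151528} = 2 \sqrt{37882}$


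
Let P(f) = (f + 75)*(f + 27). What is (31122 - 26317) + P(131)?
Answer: 37353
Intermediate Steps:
P(f) = (27 + f)*(75 + f) (P(f) = (75 + f)*(27 + f) = (27 + f)*(75 + f))
(31122 - 26317) + P(131) = (31122 - 26317) + (2025 + 131² + 102*131) = 4805 + (2025 + 17161 + 13362) = 4805 + 32548 = 37353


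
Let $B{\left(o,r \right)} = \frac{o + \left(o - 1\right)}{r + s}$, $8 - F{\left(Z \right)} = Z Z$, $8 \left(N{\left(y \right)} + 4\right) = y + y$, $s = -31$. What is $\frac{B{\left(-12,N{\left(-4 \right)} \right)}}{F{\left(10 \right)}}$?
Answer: $- \frac{25}{3312} \approx -0.0075483$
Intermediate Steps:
$N{\left(y \right)} = -4 + \frac{y}{4}$ ($N{\left(y \right)} = -4 + \frac{y + y}{8} = -4 + \frac{2 y}{8} = -4 + \frac{y}{4}$)
$F{\left(Z \right)} = 8 - Z^{2}$ ($F{\left(Z \right)} = 8 - Z Z = 8 - Z^{2}$)
$B{\left(o,r \right)} = \frac{-1 + 2 o}{-31 + r}$ ($B{\left(o,r \right)} = \frac{o + \left(o - 1\right)}{r - 31} = \frac{o + \left(-1 + o\right)}{-31 + r} = \frac{-1 + 2 o}{-31 + r}$)
$\frac{B{\left(-12,N{\left(-4 \right)} \right)}}{F{\left(10 \right)}} = \frac{\frac{1}{-31 + \left(-4 + \frac{1}{4} \left(-4\right)\right)} \left(-1 + 2 \left(-12\right)\right)}{8 - 10^{2}} = \frac{\frac{1}{-31 - 5} \left(-1 - 24\right)}{8 - 100} = \frac{\frac{1}{-31 - 5} \left(-25\right)}{8 - 100} = \frac{\frac{1}{-36} \left(-25\right)}{-92} = \left(- \frac{1}{36}\right) \left(-25\right) \left(- \frac{1}{92}\right) = \frac{25}{36} \left(- \frac{1}{92}\right) = - \frac{25}{3312}$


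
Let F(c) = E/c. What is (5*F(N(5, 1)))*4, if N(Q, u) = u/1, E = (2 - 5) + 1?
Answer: -40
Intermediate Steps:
E = -2 (E = -3 + 1 = -2)
N(Q, u) = u (N(Q, u) = u*1 = u)
F(c) = -2/c
(5*F(N(5, 1)))*4 = (5*(-2/1))*4 = (5*(-2*1))*4 = (5*(-2))*4 = -10*4 = -40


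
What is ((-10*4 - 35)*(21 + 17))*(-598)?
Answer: 1704300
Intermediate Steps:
((-10*4 - 35)*(21 + 17))*(-598) = ((-40 - 35)*38)*(-598) = -75*38*(-598) = -2850*(-598) = 1704300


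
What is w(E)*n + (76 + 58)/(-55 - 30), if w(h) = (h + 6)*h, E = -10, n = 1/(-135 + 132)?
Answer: -3802/255 ≈ -14.910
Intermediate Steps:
n = -⅓ (n = 1/(-3) = -⅓ ≈ -0.33333)
w(h) = h*(6 + h) (w(h) = (6 + h)*h = h*(6 + h))
w(E)*n + (76 + 58)/(-55 - 30) = -10*(6 - 10)*(-⅓) + (76 + 58)/(-55 - 30) = -10*(-4)*(-⅓) + 134/(-85) = 40*(-⅓) + 134*(-1/85) = -40/3 - 134/85 = -3802/255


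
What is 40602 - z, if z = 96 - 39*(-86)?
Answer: 37152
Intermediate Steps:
z = 3450 (z = 96 + 3354 = 3450)
40602 - z = 40602 - 1*3450 = 40602 - 3450 = 37152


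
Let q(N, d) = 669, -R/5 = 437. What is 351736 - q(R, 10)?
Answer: 351067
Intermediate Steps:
R = -2185 (R = -5*437 = -2185)
351736 - q(R, 10) = 351736 - 1*669 = 351736 - 669 = 351067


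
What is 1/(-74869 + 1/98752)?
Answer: -98752/7393463487 ≈ -1.3357e-5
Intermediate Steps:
1/(-74869 + 1/98752) = 1/(-7393463487/98752) = -98752/7393463487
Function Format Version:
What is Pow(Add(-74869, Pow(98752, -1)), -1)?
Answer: Rational(-98752, 7393463487) ≈ -1.3357e-5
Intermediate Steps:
Pow(Add(-74869, Pow(98752, -1)), -1) = Pow(Add(-74869, Rational(1, 98752)), -1) = Pow(Rational(-7393463487, 98752), -1) = Rational(-98752, 7393463487)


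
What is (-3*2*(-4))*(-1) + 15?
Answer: -9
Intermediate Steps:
(-3*2*(-4))*(-1) + 15 = -6*(-4)*(-1) + 15 = 24*(-1) + 15 = -24 + 15 = -9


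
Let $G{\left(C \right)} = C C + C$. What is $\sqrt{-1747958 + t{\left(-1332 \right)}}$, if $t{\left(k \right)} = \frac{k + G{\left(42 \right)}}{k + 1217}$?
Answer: $\frac{2 i \sqrt{5779199765}}{115} \approx 1322.1 i$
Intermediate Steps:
$G{\left(C \right)} = C + C^{2}$ ($G{\left(C \right)} = C^{2} + C = C + C^{2}$)
$t{\left(k \right)} = \frac{1806 + k}{1217 + k}$ ($t{\left(k \right)} = \frac{k + 42 \left(1 + 42\right)}{k + 1217} = \frac{k + 42 \cdot 43}{1217 + k} = \frac{k + 1806}{1217 + k} = \frac{1806 + k}{1217 + k}$)
$\sqrt{-1747958 + t{\left(-1332 \right)}} = \sqrt{-1747958 + \frac{1806 - 1332}{1217 - 1332}} = \sqrt{-1747958 + \frac{1}{-115} \cdot 474} = \sqrt{-1747958 - \frac{474}{115}} = \sqrt{- \frac{201015644}{115}} = \frac{2 i \sqrt{5779199765}}{115}$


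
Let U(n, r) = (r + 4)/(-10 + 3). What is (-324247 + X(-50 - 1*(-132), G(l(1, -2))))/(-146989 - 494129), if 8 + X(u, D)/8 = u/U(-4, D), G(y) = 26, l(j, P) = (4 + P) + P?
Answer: 4866961/9616770 ≈ 0.50609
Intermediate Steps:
U(n, r) = -4/7 - r/7 (U(n, r) = (4 + r)/(-7) = (4 + r)*(-1/7) = -4/7 - r/7)
l(j, P) = 4 + 2*P
X(u, D) = -64 + 8*u/(-4/7 - D/7) (X(u, D) = -64 + 8*(u/(-4/7 - D/7)) = -64 + 8*u/(-4/7 - D/7))
(-324247 + X(-50 - 1*(-132), G(l(1, -2))))/(-146989 - 494129) = (-324247 + 8*(-32 - 8*26 - 7*(-50 - 1*(-132)))/(4 + 26))/(-146989 - 494129) = (-324247 + 8*(-32 - 208 - 7*(-50 + 132))/30)/(-641118) = (-324247 + 8*(1/30)*(-32 - 208 - 7*82))*(-1/641118) = (-324247 + 8*(1/30)*(-32 - 208 - 574))*(-1/641118) = (-324247 + 8*(1/30)*(-814))*(-1/641118) = (-324247 - 3256/15)*(-1/641118) = -4866961/15*(-1/641118) = 4866961/9616770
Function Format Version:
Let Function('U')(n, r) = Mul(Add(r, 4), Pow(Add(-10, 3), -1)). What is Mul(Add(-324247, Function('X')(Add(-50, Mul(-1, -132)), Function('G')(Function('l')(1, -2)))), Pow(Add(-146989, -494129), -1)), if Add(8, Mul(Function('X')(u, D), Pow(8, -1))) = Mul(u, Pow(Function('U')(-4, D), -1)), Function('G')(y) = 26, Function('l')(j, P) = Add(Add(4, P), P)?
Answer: Rational(4866961, 9616770) ≈ 0.50609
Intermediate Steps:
Function('U')(n, r) = Add(Rational(-4, 7), Mul(Rational(-1, 7), r)) (Function('U')(n, r) = Mul(Add(4, r), Pow(-7, -1)) = Mul(Add(4, r), Rational(-1, 7)) = Add(Rational(-4, 7), Mul(Rational(-1, 7), r)))
Function('l')(j, P) = Add(4, Mul(2, P))
Function('X')(u, D) = Add(-64, Mul(8, u, Pow(Add(Rational(-4, 7), Mul(Rational(-1, 7), D)), -1))) (Function('X')(u, D) = Add(-64, Mul(8, Mul(u, Pow(Add(Rational(-4, 7), Mul(Rational(-1, 7), D)), -1)))) = Add(-64, Mul(8, u, Pow(Add(Rational(-4, 7), Mul(Rational(-1, 7), D)), -1))))
Mul(Add(-324247, Function('X')(Add(-50, Mul(-1, -132)), Function('G')(Function('l')(1, -2)))), Pow(Add(-146989, -494129), -1)) = Mul(Add(-324247, Mul(8, Pow(Add(4, 26), -1), Add(-32, Mul(-8, 26), Mul(-7, Add(-50, Mul(-1, -132)))))), Pow(Add(-146989, -494129), -1)) = Mul(Add(-324247, Mul(8, Pow(30, -1), Add(-32, -208, Mul(-7, Add(-50, 132))))), Pow(-641118, -1)) = Mul(Add(-324247, Mul(8, Rational(1, 30), Add(-32, -208, Mul(-7, 82)))), Rational(-1, 641118)) = Mul(Add(-324247, Mul(8, Rational(1, 30), Add(-32, -208, -574))), Rational(-1, 641118)) = Mul(Add(-324247, Mul(8, Rational(1, 30), -814)), Rational(-1, 641118)) = Mul(Add(-324247, Rational(-3256, 15)), Rational(-1, 641118)) = Mul(Rational(-4866961, 15), Rational(-1, 641118)) = Rational(4866961, 9616770)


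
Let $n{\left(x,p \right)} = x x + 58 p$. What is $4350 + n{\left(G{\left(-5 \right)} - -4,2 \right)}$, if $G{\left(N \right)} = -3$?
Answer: $4467$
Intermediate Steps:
$n{\left(x,p \right)} = x^{2} + 58 p$
$4350 + n{\left(G{\left(-5 \right)} - -4,2 \right)} = 4350 + \left(\left(-3 - -4\right)^{2} + 58 \cdot 2\right) = 4350 + \left(\left(-3 + 4\right)^{2} + 116\right) = 4350 + \left(1^{2} + 116\right) = 4350 + \left(1 + 116\right) = 4350 + 117 = 4467$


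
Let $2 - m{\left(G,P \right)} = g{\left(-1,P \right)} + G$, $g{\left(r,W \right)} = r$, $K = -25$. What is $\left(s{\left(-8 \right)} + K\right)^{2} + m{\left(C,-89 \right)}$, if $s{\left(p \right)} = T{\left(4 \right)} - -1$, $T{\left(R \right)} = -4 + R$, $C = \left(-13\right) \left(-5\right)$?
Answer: $514$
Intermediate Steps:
$C = 65$
$m{\left(G,P \right)} = 3 - G$ ($m{\left(G,P \right)} = 2 - \left(-1 + G\right) = 3 - G$)
$s{\left(p \right)} = 1$ ($s{\left(p \right)} = \left(-4 + 4\right) - -1 = 0 + 1 = 1$)
$\left(s{\left(-8 \right)} + K\right)^{2} + m{\left(C,-89 \right)} = \left(1 - 25\right)^{2} + \left(3 - 65\right) = \left(-24\right)^{2} + \left(3 - 65\right) = 576 - 62 = 514$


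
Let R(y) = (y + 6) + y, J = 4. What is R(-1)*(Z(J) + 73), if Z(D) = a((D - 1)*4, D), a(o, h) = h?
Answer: 308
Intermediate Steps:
R(y) = 6 + 2*y (R(y) = (6 + y) + y = 6 + 2*y)
Z(D) = D
R(-1)*(Z(J) + 73) = (6 + 2*(-1))*(4 + 73) = (6 - 2)*77 = 4*77 = 308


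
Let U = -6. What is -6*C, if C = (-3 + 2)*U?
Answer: -36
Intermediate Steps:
C = 6 (C = (-3 + 2)*(-6) = -1*(-6) = 6)
-6*C = -6*6 = -36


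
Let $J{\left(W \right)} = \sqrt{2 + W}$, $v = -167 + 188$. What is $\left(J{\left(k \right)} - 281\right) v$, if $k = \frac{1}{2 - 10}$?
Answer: $-5901 + \frac{21 \sqrt{30}}{4} \approx -5872.2$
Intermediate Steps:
$k = - \frac{1}{8}$ ($k = \frac{1}{-8} = - \frac{1}{8} \approx -0.125$)
$v = 21$
$\left(J{\left(k \right)} - 281\right) v = \left(\sqrt{2 - \frac{1}{8}} - 281\right) 21 = \left(\sqrt{\frac{15}{8}} - 281\right) 21 = \left(\frac{\sqrt{30}}{4} - 281\right) 21 = \left(-281 + \frac{\sqrt{30}}{4}\right) 21 = -5901 + \frac{21 \sqrt{30}}{4}$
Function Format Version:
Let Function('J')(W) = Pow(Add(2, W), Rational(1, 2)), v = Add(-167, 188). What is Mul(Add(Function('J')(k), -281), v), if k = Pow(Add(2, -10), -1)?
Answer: Add(-5901, Mul(Rational(21, 4), Pow(30, Rational(1, 2)))) ≈ -5872.2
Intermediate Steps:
k = Rational(-1, 8) (k = Pow(-8, -1) = Rational(-1, 8) ≈ -0.12500)
v = 21
Mul(Add(Function('J')(k), -281), v) = Mul(Add(Pow(Add(2, Rational(-1, 8)), Rational(1, 2)), -281), 21) = Mul(Add(Pow(Rational(15, 8), Rational(1, 2)), -281), 21) = Mul(Add(Mul(Rational(1, 4), Pow(30, Rational(1, 2))), -281), 21) = Mul(Add(-281, Mul(Rational(1, 4), Pow(30, Rational(1, 2)))), 21) = Add(-5901, Mul(Rational(21, 4), Pow(30, Rational(1, 2))))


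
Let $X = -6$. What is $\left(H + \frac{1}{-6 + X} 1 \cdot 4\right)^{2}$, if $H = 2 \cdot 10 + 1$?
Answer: $\frac{3844}{9} \approx 427.11$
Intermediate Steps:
$H = 21$ ($H = 20 + 1 = 21$)
$\left(H + \frac{1}{-6 + X} 1 \cdot 4\right)^{2} = \left(21 + \frac{1}{-6 - 6} \cdot 1 \cdot 4\right)^{2} = \left(21 + \frac{1}{-12} \cdot 1 \cdot 4\right)^{2} = \left(21 + \left(- \frac{1}{12}\right) 1 \cdot 4\right)^{2} = \left(21 - \frac{1}{3}\right)^{2} = \left(\frac{62}{3}\right)^{2} = \frac{3844}{9}$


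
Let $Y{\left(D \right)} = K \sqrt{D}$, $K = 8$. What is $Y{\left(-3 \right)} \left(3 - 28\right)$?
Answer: $- 200 i \sqrt{3} \approx - 346.41 i$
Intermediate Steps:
$Y{\left(D \right)} = 8 \sqrt{D}$
$Y{\left(-3 \right)} \left(3 - 28\right) = 8 \sqrt{-3} \left(3 - 28\right) = 8 i \sqrt{3} \left(-25\right) = - 200 i \sqrt{3}$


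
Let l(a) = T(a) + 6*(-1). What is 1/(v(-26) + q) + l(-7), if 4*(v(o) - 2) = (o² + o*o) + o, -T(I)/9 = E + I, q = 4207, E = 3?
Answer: 272432/9081 ≈ 30.000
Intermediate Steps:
T(I) = -27 - 9*I (T(I) = -9*(3 + I) = -27 - 9*I)
v(o) = 2 + o²/2 + o/4 (v(o) = 2 + ((o² + o*o) + o)/4 = 2 + ((o² + o²) + o)/4 = 2 + (2*o² + o)/4 = 2 + (o + 2*o²)/4 = 2 + (o²/2 + o/4) = 2 + o²/2 + o/4)
l(a) = -33 - 9*a (l(a) = (-27 - 9*a) + 6*(-1) = (-27 - 9*a) - 6 = -33 - 9*a)
1/(v(-26) + q) + l(-7) = 1/((2 + (½)*(-26)² + (¼)*(-26)) + 4207) + (-33 - 9*(-7)) = 1/((2 + (½)*676 - 13/2) + 4207) + (-33 + 63) = 1/((2 + 338 - 13/2) + 4207) + 30 = 1/(667/2 + 4207) + 30 = 1/(9081/2) + 30 = 2/9081 + 30 = 272432/9081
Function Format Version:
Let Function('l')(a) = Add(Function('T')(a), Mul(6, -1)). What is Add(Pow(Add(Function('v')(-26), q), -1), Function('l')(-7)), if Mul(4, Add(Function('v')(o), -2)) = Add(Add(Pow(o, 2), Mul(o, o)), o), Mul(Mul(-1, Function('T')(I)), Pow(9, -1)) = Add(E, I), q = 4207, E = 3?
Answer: Rational(272432, 9081) ≈ 30.000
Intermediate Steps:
Function('T')(I) = Add(-27, Mul(-9, I)) (Function('T')(I) = Mul(-9, Add(3, I)) = Add(-27, Mul(-9, I)))
Function('v')(o) = Add(2, Mul(Rational(1, 2), Pow(o, 2)), Mul(Rational(1, 4), o)) (Function('v')(o) = Add(2, Mul(Rational(1, 4), Add(Add(Pow(o, 2), Mul(o, o)), o))) = Add(2, Mul(Rational(1, 4), Add(Add(Pow(o, 2), Pow(o, 2)), o))) = Add(2, Mul(Rational(1, 4), Add(Mul(2, Pow(o, 2)), o))) = Add(2, Mul(Rational(1, 4), Add(o, Mul(2, Pow(o, 2))))) = Add(2, Add(Mul(Rational(1, 2), Pow(o, 2)), Mul(Rational(1, 4), o))) = Add(2, Mul(Rational(1, 2), Pow(o, 2)), Mul(Rational(1, 4), o)))
Function('l')(a) = Add(-33, Mul(-9, a)) (Function('l')(a) = Add(Add(-27, Mul(-9, a)), Mul(6, -1)) = Add(Add(-27, Mul(-9, a)), -6) = Add(-33, Mul(-9, a)))
Add(Pow(Add(Function('v')(-26), q), -1), Function('l')(-7)) = Add(Pow(Add(Add(2, Mul(Rational(1, 2), Pow(-26, 2)), Mul(Rational(1, 4), -26)), 4207), -1), Add(-33, Mul(-9, -7))) = Add(Pow(Add(Add(2, Mul(Rational(1, 2), 676), Rational(-13, 2)), 4207), -1), Add(-33, 63)) = Add(Pow(Add(Add(2, 338, Rational(-13, 2)), 4207), -1), 30) = Add(Pow(Add(Rational(667, 2), 4207), -1), 30) = Add(Pow(Rational(9081, 2), -1), 30) = Add(Rational(2, 9081), 30) = Rational(272432, 9081)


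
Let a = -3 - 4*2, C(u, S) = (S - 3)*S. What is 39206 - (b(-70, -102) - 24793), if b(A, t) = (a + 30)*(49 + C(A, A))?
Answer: -34022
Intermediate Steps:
C(u, S) = S*(-3 + S) (C(u, S) = (-3 + S)*S = S*(-3 + S))
a = -11 (a = -3 - 8 = -11)
b(A, t) = 931 + 19*A*(-3 + A) (b(A, t) = (-11 + 30)*(49 + A*(-3 + A)) = 19*(49 + A*(-3 + A)) = 931 + 19*A*(-3 + A))
39206 - (b(-70, -102) - 24793) = 39206 - ((931 + 19*(-70)*(-3 - 70)) - 24793) = 39206 - ((931 + 19*(-70)*(-73)) - 24793) = 39206 - ((931 + 97090) - 24793) = 39206 - (98021 - 24793) = 39206 - 1*73228 = 39206 - 73228 = -34022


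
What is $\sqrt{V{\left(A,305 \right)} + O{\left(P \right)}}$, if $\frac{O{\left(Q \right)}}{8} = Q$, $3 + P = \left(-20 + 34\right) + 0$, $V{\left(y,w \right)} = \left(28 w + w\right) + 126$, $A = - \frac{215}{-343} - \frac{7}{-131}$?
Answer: $\sqrt{9059} \approx 95.179$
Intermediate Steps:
$A = \frac{30566}{44933}$ ($A = \left(-215\right) \left(- \frac{1}{343}\right) - - \frac{7}{131} = \frac{215}{343} + \frac{7}{131} = \frac{30566}{44933} \approx 0.68026$)
$V{\left(y,w \right)} = 126 + 29 w$ ($V{\left(y,w \right)} = 29 w + 126 = 126 + 29 w$)
$P = 11$ ($P = -3 + \left(\left(-20 + 34\right) + 0\right) = -3 + \left(14 + 0\right) = -3 + 14 = 11$)
$O{\left(Q \right)} = 8 Q$
$\sqrt{V{\left(A,305 \right)} + O{\left(P \right)}} = \sqrt{\left(126 + 29 \cdot 305\right) + 8 \cdot 11} = \sqrt{\left(126 + 8845\right) + 88} = \sqrt{8971 + 88} = \sqrt{9059}$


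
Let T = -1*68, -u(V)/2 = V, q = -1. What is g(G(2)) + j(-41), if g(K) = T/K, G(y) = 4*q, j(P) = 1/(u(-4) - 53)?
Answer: 764/45 ≈ 16.978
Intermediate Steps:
u(V) = -2*V
j(P) = -1/45 (j(P) = 1/(-2*(-4) - 53) = 1/(8 - 53) = 1/(-45) = -1/45)
G(y) = -4 (G(y) = 4*(-1) = -4)
T = -68
g(K) = -68/K
g(G(2)) + j(-41) = -68/(-4) - 1/45 = -68*(-¼) - 1/45 = 17 - 1/45 = 764/45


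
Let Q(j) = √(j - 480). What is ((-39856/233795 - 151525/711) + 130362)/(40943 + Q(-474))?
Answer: 885776925973726157/278653427685183735 - 21634392349699*I*√106/92884475895061245 ≈ 3.1788 - 0.002398*I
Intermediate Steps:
Q(j) = √(-480 + j)
((-39856/233795 - 151525/711) + 130362)/(40943 + Q(-474)) = ((-39856/233795 - 151525/711) + 130362)/(40943 + √(-480 - 474)) = ((-39856*1/233795 - 151525*1/711) + 130362)/(40943 + √(-954)) = ((-39856/233795 - 151525/711) + 130362)/(40943 + 3*I*√106) = (-35454124991/166228245 + 130362)/(40943 + 3*I*√106) = 21634392349699/(166228245*(40943 + 3*I*√106))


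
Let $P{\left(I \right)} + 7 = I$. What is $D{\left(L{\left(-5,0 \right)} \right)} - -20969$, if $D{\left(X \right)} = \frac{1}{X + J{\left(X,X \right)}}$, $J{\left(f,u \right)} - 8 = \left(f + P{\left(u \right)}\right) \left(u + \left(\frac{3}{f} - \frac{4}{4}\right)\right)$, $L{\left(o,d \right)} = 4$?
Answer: $\frac{1321051}{63} \approx 20969.0$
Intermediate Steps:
$P{\left(I \right)} = -7 + I$
$J{\left(f,u \right)} = 8 + \left(-1 + u + \frac{3}{f}\right) \left(-7 + f + u\right)$ ($J{\left(f,u \right)} = 8 + \left(f + \left(-7 + u\right)\right) \left(u + \left(\frac{3}{f} - \frac{4}{4}\right)\right) = 8 + \left(-7 + f + u\right) \left(u + \left(\frac{3}{f} - 1\right)\right) = 8 + \left(-7 + f + u\right) \left(u - \left(1 - \frac{3}{f}\right)\right) = 8 + \left(-7 + f + u\right) \left(-1 + u + \frac{3}{f}\right) = 8 + \left(-1 + u + \frac{3}{f}\right) \left(-7 + f + u\right)$)
$D{\left(X \right)} = \frac{1}{X + \frac{-21 + 3 X + X \left(18 + X^{2} - 2 X + X \left(-7 + X\right)\right)}{X}}$ ($D{\left(X \right)} = \frac{1}{X + \frac{-21 + 3 X + X \left(18 - X - X + X X + X \left(-7 + X\right)\right)}{X}} = \frac{1}{X + \frac{-21 + 3 X + X \left(18 - X - X + X^{2} + X \left(-7 + X\right)\right)}{X}} = \frac{1}{X + \frac{-21 + 3 X + X \left(18 + X^{2} - 2 X + X \left(-7 + X\right)\right)}{X}}$)
$D{\left(L{\left(-5,0 \right)} \right)} - -20969 = \frac{4}{-21 - 8 \cdot 4^{2} + 2 \cdot 4^{3} + 21 \cdot 4} - -20969 = \frac{4}{-21 - 128 + 2 \cdot 64 + 84} + 20969 = \frac{4}{-21 - 128 + 128 + 84} + 20969 = \frac{4}{63} + 20969 = \frac{1321051}{63}$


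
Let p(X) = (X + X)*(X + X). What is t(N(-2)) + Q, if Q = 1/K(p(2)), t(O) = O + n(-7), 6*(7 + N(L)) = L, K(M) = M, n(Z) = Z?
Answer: -685/48 ≈ -14.271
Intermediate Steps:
p(X) = 4*X² (p(X) = (2*X)*(2*X) = 4*X²)
N(L) = -7 + L/6
t(O) = -7 + O (t(O) = O - 7 = -7 + O)
Q = 1/16 (Q = 1/(4*2²) = 1/(4*4) = 1/16 ≈ 0.062500)
t(N(-2)) + Q = (-7 + (-7 + (⅙)*(-2))) + 1/16 = (-7 + (-7 - ⅓)) + 1/16 = (-7 - 22/3) + 1/16 = -43/3 + 1/16 = -685/48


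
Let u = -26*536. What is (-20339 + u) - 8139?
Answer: -42414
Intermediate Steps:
u = -13936
(-20339 + u) - 8139 = (-20339 - 13936) - 8139 = -34275 - 8139 = -42414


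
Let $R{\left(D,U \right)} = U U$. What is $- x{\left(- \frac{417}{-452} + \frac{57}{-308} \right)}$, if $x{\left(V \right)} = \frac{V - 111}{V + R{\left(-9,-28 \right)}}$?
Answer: $\frac{959394}{6828001} \approx 0.14051$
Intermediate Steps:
$R{\left(D,U \right)} = U^{2}$
$x{\left(V \right)} = \frac{-111 + V}{784 + V}$ ($x{\left(V \right)} = \frac{V - 111}{V + \left(-28\right)^{2}} = \frac{-111 + V}{V + 784} = \frac{-111 + V}{784 + V}$)
$- x{\left(- \frac{417}{-452} + \frac{57}{-308} \right)} = - \frac{-111 + \left(- \frac{417}{-452} + \frac{57}{-308}\right)}{784 + \left(- \frac{417}{-452} + \frac{57}{-308}\right)} = - \frac{-111 + \left(\left(-417\right) \left(- \frac{1}{452}\right) + 57 \left(- \frac{1}{308}\right)\right)}{784 + \left(\left(-417\right) \left(- \frac{1}{452}\right) + 57 \left(- \frac{1}{308}\right)\right)} = - \frac{-111 + \left(\frac{417}{452} - \frac{57}{308}\right)}{784 + \left(\frac{417}{452} - \frac{57}{308}\right)} = - \frac{-111 + \frac{6417}{8701}}{784 + \frac{6417}{8701}} = - \frac{-959394}{\frac{6828001}{8701} \cdot 8701} = - \frac{8701 \left(-959394\right)}{6828001 \cdot 8701} = \left(-1\right) \left(- \frac{959394}{6828001}\right) = \frac{959394}{6828001}$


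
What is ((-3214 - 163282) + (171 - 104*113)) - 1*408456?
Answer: -586533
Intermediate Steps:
((-3214 - 163282) + (171 - 104*113)) - 1*408456 = (-166496 + (171 - 11752)) - 408456 = (-166496 - 11581) - 408456 = -178077 - 408456 = -586533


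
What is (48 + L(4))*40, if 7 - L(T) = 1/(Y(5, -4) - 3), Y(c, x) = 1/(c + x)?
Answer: 2220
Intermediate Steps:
L(T) = 15/2 (L(T) = 7 - 1/(1/(5 - 4) - 3) = 7 - 1/(1/1 - 3) = 7 - 1/(1 - 3) = 7 - 1/(-2) = 7 - 1*(-½) = 7 + ½ = 15/2)
(48 + L(4))*40 = (48 + 15/2)*40 = (111/2)*40 = 2220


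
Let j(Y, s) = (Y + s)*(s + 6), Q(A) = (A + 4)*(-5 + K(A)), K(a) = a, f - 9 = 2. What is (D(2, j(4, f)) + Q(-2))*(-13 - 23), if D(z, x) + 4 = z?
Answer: 576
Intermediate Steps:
f = 11 (f = 9 + 2 = 11)
Q(A) = (-5 + A)*(4 + A) (Q(A) = (A + 4)*(-5 + A) = (4 + A)*(-5 + A) = (-5 + A)*(4 + A))
j(Y, s) = (6 + s)*(Y + s) (j(Y, s) = (Y + s)*(6 + s) = (6 + s)*(Y + s))
D(z, x) = -4 + z
(D(2, j(4, f)) + Q(-2))*(-13 - 23) = ((-4 + 2) + (-20 + (-2)² - 1*(-2)))*(-13 - 23) = (-2 + (-20 + 4 + 2))*(-36) = (-2 - 14)*(-36) = -16*(-36) = 576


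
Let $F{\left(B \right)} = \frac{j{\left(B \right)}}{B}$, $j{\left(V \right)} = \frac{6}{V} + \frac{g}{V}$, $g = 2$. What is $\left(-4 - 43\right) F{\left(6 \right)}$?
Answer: $- \frac{94}{9} \approx -10.444$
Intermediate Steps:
$j{\left(V \right)} = \frac{8}{V}$ ($j{\left(V \right)} = \frac{6}{V} + \frac{2}{V} = \frac{8}{V}$)
$F{\left(B \right)} = \frac{8}{B^{2}}$ ($F{\left(B \right)} = \frac{8 \frac{1}{B}}{B} = \frac{8}{B^{2}}$)
$\left(-4 - 43\right) F{\left(6 \right)} = \left(-4 - 43\right) \frac{8}{36} = - 47 \cdot 8 \cdot \frac{1}{36} = \left(-47\right) \frac{2}{9} = - \frac{94}{9}$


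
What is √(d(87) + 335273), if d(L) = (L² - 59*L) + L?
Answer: 2*√84449 ≈ 581.20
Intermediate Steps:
d(L) = L² - 58*L
√(d(87) + 335273) = √(87*(-58 + 87) + 335273) = √(87*29 + 335273) = √(2523 + 335273) = √337796 = 2*√84449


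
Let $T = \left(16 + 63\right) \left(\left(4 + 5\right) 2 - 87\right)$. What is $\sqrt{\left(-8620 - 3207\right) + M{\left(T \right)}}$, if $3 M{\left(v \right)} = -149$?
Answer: $\frac{i \sqrt{106890}}{3} \approx 108.98 i$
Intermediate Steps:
$T = -5451$ ($T = 79 \left(9 \cdot 2 - 87\right) = 79 \left(18 - 87\right) = 79 \left(-69\right) = -5451$)
$M{\left(v \right)} = - \frac{149}{3}$ ($M{\left(v \right)} = \frac{1}{3} \left(-149\right) = - \frac{149}{3}$)
$\sqrt{\left(-8620 - 3207\right) + M{\left(T \right)}} = \sqrt{\left(-8620 - 3207\right) - \frac{149}{3}} = \sqrt{-11827 - \frac{149}{3}} = \sqrt{- \frac{35630}{3}} = \frac{i \sqrt{106890}}{3}$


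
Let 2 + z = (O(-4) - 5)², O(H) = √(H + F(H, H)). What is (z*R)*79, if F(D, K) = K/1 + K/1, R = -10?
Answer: -8690 + 15800*I*√3 ≈ -8690.0 + 27366.0*I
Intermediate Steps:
F(D, K) = 2*K (F(D, K) = K*1 + K*1 = K + K = 2*K)
O(H) = √3*√H (O(H) = √(H + 2*H) = √(3*H) = √3*√H)
z = -2 + (-5 + 2*I*√3)² (z = -2 + (√3*√(-4) - 5)² = -2 + (√3*(2*I) - 5)² = -2 + (2*I*√3 - 5)² = -2 + (-5 + 2*I*√3)² ≈ 11.0 - 34.641*I)
(z*R)*79 = ((11 - 20*I*√3)*(-10))*79 = (-110 + 200*I*√3)*79 = -8690 + 15800*I*√3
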